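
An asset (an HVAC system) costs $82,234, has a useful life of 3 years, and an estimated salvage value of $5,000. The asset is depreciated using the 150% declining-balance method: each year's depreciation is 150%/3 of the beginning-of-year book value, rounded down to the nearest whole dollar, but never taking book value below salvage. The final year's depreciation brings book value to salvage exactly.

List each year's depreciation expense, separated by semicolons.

Depreciable base = $82,234 − $5,000 = $77,234.
Year 1: ⌊$82,234 × 150%/3⌋ = $41,117. Book value $41,117.
Year 2: ⌊$41,117 × 150%/3⌋ = $20,558. Book value $20,559.
Year 3 (final): $20,559 − $5,000 = $15,559. Book value $5,000.

$41,117; $20,558; $15,559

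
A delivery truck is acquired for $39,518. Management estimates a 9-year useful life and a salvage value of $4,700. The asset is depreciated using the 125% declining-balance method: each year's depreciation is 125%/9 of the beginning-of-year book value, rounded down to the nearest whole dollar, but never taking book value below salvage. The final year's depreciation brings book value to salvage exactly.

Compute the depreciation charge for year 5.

Depreciable base = $39,518 − $4,700 = $34,818.
Year 1: ⌊$39,518 × 125%/9⌋ = $5,488. Book value $34,030.
Year 2: ⌊$34,030 × 125%/9⌋ = $4,726. Book value $29,304.
Year 3: ⌊$29,304 × 125%/9⌋ = $4,070. Book value $25,234.
Year 4: ⌊$25,234 × 125%/9⌋ = $3,504. Book value $21,730.
Year 5: ⌊$21,730 × 125%/9⌋ = $3,018. Book value $18,712.

$3,018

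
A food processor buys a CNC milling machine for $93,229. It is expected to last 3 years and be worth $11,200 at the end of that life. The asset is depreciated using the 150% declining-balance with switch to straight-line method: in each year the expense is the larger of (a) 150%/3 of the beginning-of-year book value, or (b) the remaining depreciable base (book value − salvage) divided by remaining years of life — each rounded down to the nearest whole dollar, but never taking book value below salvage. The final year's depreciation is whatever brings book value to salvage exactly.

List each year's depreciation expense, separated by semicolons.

$46,614; $23,307; $12,108

Depreciable base = $93,229 − $11,200 = $82,029.
Year 1: DB = ⌊$93,229 × 150%/3⌋ = $46,614; SL = ⌊$82,029/3⌋ = $27,343 → take DB $46,614. Book value $46,615.
Year 2: DB = ⌊$46,615 × 150%/3⌋ = $23,307; SL = ⌊$35,415/2⌋ = $17,707 → take DB $23,307. Book value $23,308.
Year 3 (final): $23,308 − $11,200 = $12,108. Book value $11,200.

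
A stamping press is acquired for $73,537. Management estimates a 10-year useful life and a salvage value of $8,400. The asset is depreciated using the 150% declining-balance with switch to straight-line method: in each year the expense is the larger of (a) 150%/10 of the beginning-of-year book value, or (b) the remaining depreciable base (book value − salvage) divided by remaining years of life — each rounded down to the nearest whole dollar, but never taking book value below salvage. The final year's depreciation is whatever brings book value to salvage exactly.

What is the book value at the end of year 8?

Depreciable base = $73,537 − $8,400 = $65,137.
Year 1: DB = ⌊$73,537 × 150%/10⌋ = $11,030; SL = ⌊$65,137/10⌋ = $6,513 → take DB $11,030. Book value $62,507.
Year 2: DB = ⌊$62,507 × 150%/10⌋ = $9,376; SL = ⌊$54,107/9⌋ = $6,011 → take DB $9,376. Book value $53,131.
Year 3: DB = ⌊$53,131 × 150%/10⌋ = $7,969; SL = ⌊$44,731/8⌋ = $5,591 → take DB $7,969. Book value $45,162.
Year 4: DB = ⌊$45,162 × 150%/10⌋ = $6,774; SL = ⌊$36,762/7⌋ = $5,251 → take DB $6,774. Book value $38,388.
Year 5: DB = ⌊$38,388 × 150%/10⌋ = $5,758; SL = ⌊$29,988/6⌋ = $4,998 → take DB $5,758. Book value $32,630.
Year 6: DB = ⌊$32,630 × 150%/10⌋ = $4,894; SL = ⌊$24,230/5⌋ = $4,846 → take DB $4,894. Book value $27,736.
Year 7: DB = ⌊$27,736 × 150%/10⌋ = $4,160; SL = ⌊$19,336/4⌋ = $4,834 → take SL $4,834. Book value $22,902.
Year 8: DB = ⌊$22,902 × 150%/10⌋ = $3,435; SL = ⌊$14,502/3⌋ = $4,834 → take SL $4,834. Book value $18,068.

$18,068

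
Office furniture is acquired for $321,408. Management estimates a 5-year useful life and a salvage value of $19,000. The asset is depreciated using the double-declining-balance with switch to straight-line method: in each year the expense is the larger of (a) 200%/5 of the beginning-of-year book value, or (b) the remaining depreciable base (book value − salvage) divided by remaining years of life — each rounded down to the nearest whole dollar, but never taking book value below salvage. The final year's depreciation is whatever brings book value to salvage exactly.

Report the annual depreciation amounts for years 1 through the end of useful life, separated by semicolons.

$128,563; $77,138; $46,282; $27,770; $22,655

Depreciable base = $321,408 − $19,000 = $302,408.
Year 1: DB = ⌊$321,408 × 200%/5⌋ = $128,563; SL = ⌊$302,408/5⌋ = $60,481 → take DB $128,563. Book value $192,845.
Year 2: DB = ⌊$192,845 × 200%/5⌋ = $77,138; SL = ⌊$173,845/4⌋ = $43,461 → take DB $77,138. Book value $115,707.
Year 3: DB = ⌊$115,707 × 200%/5⌋ = $46,282; SL = ⌊$96,707/3⌋ = $32,235 → take DB $46,282. Book value $69,425.
Year 4: DB = ⌊$69,425 × 200%/5⌋ = $27,770; SL = ⌊$50,425/2⌋ = $25,212 → take DB $27,770. Book value $41,655.
Year 5 (final): $41,655 − $19,000 = $22,655. Book value $19,000.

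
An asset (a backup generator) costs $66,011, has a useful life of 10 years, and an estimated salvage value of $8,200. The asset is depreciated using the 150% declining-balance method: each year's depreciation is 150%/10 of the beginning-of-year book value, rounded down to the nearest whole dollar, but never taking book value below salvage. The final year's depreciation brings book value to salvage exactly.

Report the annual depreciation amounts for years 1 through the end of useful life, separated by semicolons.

$9,901; $8,416; $7,154; $6,081; $5,168; $4,393; $3,734; $3,174; $2,698; $7,092

Depreciable base = $66,011 − $8,200 = $57,811.
Year 1: ⌊$66,011 × 150%/10⌋ = $9,901. Book value $56,110.
Year 2: ⌊$56,110 × 150%/10⌋ = $8,416. Book value $47,694.
Year 3: ⌊$47,694 × 150%/10⌋ = $7,154. Book value $40,540.
Year 4: ⌊$40,540 × 150%/10⌋ = $6,081. Book value $34,459.
Year 5: ⌊$34,459 × 150%/10⌋ = $5,168. Book value $29,291.
Year 6: ⌊$29,291 × 150%/10⌋ = $4,393. Book value $24,898.
Year 7: ⌊$24,898 × 150%/10⌋ = $3,734. Book value $21,164.
Year 8: ⌊$21,164 × 150%/10⌋ = $3,174. Book value $17,990.
Year 9: ⌊$17,990 × 150%/10⌋ = $2,698. Book value $15,292.
Year 10 (final): $15,292 − $8,200 = $7,092. Book value $8,200.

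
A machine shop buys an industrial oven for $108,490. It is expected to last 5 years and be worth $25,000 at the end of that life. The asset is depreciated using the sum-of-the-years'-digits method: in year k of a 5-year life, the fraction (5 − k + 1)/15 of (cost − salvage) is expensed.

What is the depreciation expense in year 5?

Depreciable base = $108,490 − $25,000 = $83,490.
Sum of the years' digits = 5+4+3+2+1 = 15.
Year 1: $83,490 × 5/15 = $27,830. Book value $80,660.
Year 2: $83,490 × 4/15 = $22,264. Book value $58,396.
Year 3: $83,490 × 3/15 = $16,698. Book value $41,698.
Year 4: $83,490 × 2/15 = $11,132. Book value $30,566.
Year 5: $83,490 × 1/15 = $5,566. Book value $25,000.

$5,566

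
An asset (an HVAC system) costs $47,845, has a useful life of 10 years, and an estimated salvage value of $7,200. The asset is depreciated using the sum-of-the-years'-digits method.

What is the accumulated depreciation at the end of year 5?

$29,560

Depreciable base = $47,845 − $7,200 = $40,645.
Sum of the years' digits = 10+9+8+7+6+5+4+3+2+1 = 55.
Year 1: $40,645 × 10/55 = $7,390. Book value $40,455.
Year 2: $40,645 × 9/55 = $6,651. Book value $33,804.
Year 3: $40,645 × 8/55 = $5,912. Book value $27,892.
Year 4: $40,645 × 7/55 = $5,173. Book value $22,719.
Year 5: $40,645 × 6/55 = $4,434. Book value $18,285.
Accumulated through year 5 = $47,845 − $18,285 = $29,560.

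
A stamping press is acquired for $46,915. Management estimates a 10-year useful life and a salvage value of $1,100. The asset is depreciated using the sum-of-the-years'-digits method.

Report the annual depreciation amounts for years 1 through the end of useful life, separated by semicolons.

Depreciable base = $46,915 − $1,100 = $45,815.
Sum of the years' digits = 10+9+8+7+6+5+4+3+2+1 = 55.
Year 1: $45,815 × 10/55 = $8,330. Book value $38,585.
Year 2: $45,815 × 9/55 = $7,497. Book value $31,088.
Year 3: $45,815 × 8/55 = $6,664. Book value $24,424.
Year 4: $45,815 × 7/55 = $5,831. Book value $18,593.
Year 5: $45,815 × 6/55 = $4,998. Book value $13,595.
Year 6: $45,815 × 5/55 = $4,165. Book value $9,430.
Year 7: $45,815 × 4/55 = $3,332. Book value $6,098.
Year 8: $45,815 × 3/55 = $2,499. Book value $3,599.
Year 9: $45,815 × 2/55 = $1,666. Book value $1,933.
Year 10: $45,815 × 1/55 = $833. Book value $1,100.

$8,330; $7,497; $6,664; $5,831; $4,998; $4,165; $3,332; $2,499; $1,666; $833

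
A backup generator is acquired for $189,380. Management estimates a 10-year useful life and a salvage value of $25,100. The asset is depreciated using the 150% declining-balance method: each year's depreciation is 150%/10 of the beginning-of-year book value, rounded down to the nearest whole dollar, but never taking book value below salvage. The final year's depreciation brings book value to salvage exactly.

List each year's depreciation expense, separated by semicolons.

$28,407; $24,145; $20,524; $17,445; $14,828; $12,604; $10,714; $9,106; $7,741; $18,766

Depreciable base = $189,380 − $25,100 = $164,280.
Year 1: ⌊$189,380 × 150%/10⌋ = $28,407. Book value $160,973.
Year 2: ⌊$160,973 × 150%/10⌋ = $24,145. Book value $136,828.
Year 3: ⌊$136,828 × 150%/10⌋ = $20,524. Book value $116,304.
Year 4: ⌊$116,304 × 150%/10⌋ = $17,445. Book value $98,859.
Year 5: ⌊$98,859 × 150%/10⌋ = $14,828. Book value $84,031.
Year 6: ⌊$84,031 × 150%/10⌋ = $12,604. Book value $71,427.
Year 7: ⌊$71,427 × 150%/10⌋ = $10,714. Book value $60,713.
Year 8: ⌊$60,713 × 150%/10⌋ = $9,106. Book value $51,607.
Year 9: ⌊$51,607 × 150%/10⌋ = $7,741. Book value $43,866.
Year 10 (final): $43,866 − $25,100 = $18,766. Book value $25,100.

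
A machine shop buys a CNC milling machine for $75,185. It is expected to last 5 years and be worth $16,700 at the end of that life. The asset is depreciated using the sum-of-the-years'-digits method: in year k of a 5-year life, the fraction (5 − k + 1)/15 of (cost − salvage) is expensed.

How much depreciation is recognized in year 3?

$11,697

Depreciable base = $75,185 − $16,700 = $58,485.
Sum of the years' digits = 5+4+3+2+1 = 15.
Year 1: $58,485 × 5/15 = $19,495. Book value $55,690.
Year 2: $58,485 × 4/15 = $15,596. Book value $40,094.
Year 3: $58,485 × 3/15 = $11,697. Book value $28,397.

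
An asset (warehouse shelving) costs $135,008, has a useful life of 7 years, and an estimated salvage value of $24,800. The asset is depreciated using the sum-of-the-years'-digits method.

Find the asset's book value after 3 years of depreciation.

$64,160

Depreciable base = $135,008 − $24,800 = $110,208.
Sum of the years' digits = 7+6+5+4+3+2+1 = 28.
Year 1: $110,208 × 7/28 = $27,552. Book value $107,456.
Year 2: $110,208 × 6/28 = $23,616. Book value $83,840.
Year 3: $110,208 × 5/28 = $19,680. Book value $64,160.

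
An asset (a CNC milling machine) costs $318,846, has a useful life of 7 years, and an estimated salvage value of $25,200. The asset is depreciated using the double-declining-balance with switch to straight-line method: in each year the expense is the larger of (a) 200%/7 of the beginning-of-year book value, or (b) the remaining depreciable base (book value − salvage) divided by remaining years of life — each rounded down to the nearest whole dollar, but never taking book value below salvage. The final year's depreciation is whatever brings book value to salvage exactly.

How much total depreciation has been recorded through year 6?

$276,603

Depreciable base = $318,846 − $25,200 = $293,646.
Year 1: DB = ⌊$318,846 × 200%/7⌋ = $91,098; SL = ⌊$293,646/7⌋ = $41,949 → take DB $91,098. Book value $227,748.
Year 2: DB = ⌊$227,748 × 200%/7⌋ = $65,070; SL = ⌊$202,548/6⌋ = $33,758 → take DB $65,070. Book value $162,678.
Year 3: DB = ⌊$162,678 × 200%/7⌋ = $46,479; SL = ⌊$137,478/5⌋ = $27,495 → take DB $46,479. Book value $116,199.
Year 4: DB = ⌊$116,199 × 200%/7⌋ = $33,199; SL = ⌊$90,999/4⌋ = $22,749 → take DB $33,199. Book value $83,000.
Year 5: DB = ⌊$83,000 × 200%/7⌋ = $23,714; SL = ⌊$57,800/3⌋ = $19,266 → take DB $23,714. Book value $59,286.
Year 6: DB = ⌊$59,286 × 200%/7⌋ = $16,938; SL = ⌊$34,086/2⌋ = $17,043 → take SL $17,043. Book value $42,243.
Accumulated through year 6 = $318,846 − $42,243 = $276,603.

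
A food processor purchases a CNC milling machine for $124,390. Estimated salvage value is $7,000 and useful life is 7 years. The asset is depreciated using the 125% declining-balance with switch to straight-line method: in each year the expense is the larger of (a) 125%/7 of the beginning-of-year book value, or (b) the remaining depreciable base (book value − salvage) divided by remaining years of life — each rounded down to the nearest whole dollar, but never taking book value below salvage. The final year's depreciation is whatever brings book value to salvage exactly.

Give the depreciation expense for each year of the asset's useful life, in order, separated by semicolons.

Depreciable base = $124,390 − $7,000 = $117,390.
Year 1: DB = ⌊$124,390 × 125%/7⌋ = $22,212; SL = ⌊$117,390/7⌋ = $16,770 → take DB $22,212. Book value $102,178.
Year 2: DB = ⌊$102,178 × 125%/7⌋ = $18,246; SL = ⌊$95,178/6⌋ = $15,863 → take DB $18,246. Book value $83,932.
Year 3: DB = ⌊$83,932 × 125%/7⌋ = $14,987; SL = ⌊$76,932/5⌋ = $15,386 → take SL $15,386. Book value $68,546.
Year 4: DB = ⌊$68,546 × 125%/7⌋ = $12,240; SL = ⌊$61,546/4⌋ = $15,386 → take SL $15,386. Book value $53,160.
Year 5: DB = ⌊$53,160 × 125%/7⌋ = $9,492; SL = ⌊$46,160/3⌋ = $15,386 → take SL $15,386. Book value $37,774.
Year 6: DB = ⌊$37,774 × 125%/7⌋ = $6,745; SL = ⌊$30,774/2⌋ = $15,387 → take SL $15,387. Book value $22,387.
Year 7 (final): $22,387 − $7,000 = $15,387. Book value $7,000.

$22,212; $18,246; $15,386; $15,386; $15,386; $15,387; $15,387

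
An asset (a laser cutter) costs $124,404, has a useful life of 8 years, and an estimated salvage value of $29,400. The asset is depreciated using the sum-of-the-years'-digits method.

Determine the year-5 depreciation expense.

$10,556

Depreciable base = $124,404 − $29,400 = $95,004.
Sum of the years' digits = 8+7+6+5+4+3+2+1 = 36.
Year 1: $95,004 × 8/36 = $21,112. Book value $103,292.
Year 2: $95,004 × 7/36 = $18,473. Book value $84,819.
Year 3: $95,004 × 6/36 = $15,834. Book value $68,985.
Year 4: $95,004 × 5/36 = $13,195. Book value $55,790.
Year 5: $95,004 × 4/36 = $10,556. Book value $45,234.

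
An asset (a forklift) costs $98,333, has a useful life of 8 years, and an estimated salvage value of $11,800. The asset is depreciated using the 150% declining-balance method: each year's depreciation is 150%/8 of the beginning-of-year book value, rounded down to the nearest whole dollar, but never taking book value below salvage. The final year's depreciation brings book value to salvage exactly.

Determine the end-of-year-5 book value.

$34,821

Depreciable base = $98,333 − $11,800 = $86,533.
Year 1: ⌊$98,333 × 150%/8⌋ = $18,437. Book value $79,896.
Year 2: ⌊$79,896 × 150%/8⌋ = $14,980. Book value $64,916.
Year 3: ⌊$64,916 × 150%/8⌋ = $12,171. Book value $52,745.
Year 4: ⌊$52,745 × 150%/8⌋ = $9,889. Book value $42,856.
Year 5: ⌊$42,856 × 150%/8⌋ = $8,035. Book value $34,821.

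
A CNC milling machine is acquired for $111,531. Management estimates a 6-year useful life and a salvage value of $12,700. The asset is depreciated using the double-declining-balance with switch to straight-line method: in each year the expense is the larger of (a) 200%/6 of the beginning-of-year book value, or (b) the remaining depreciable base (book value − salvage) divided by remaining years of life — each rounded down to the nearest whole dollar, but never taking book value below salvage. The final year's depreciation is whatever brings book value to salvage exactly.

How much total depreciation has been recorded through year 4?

$89,499

Depreciable base = $111,531 − $12,700 = $98,831.
Year 1: DB = ⌊$111,531 × 200%/6⌋ = $37,177; SL = ⌊$98,831/6⌋ = $16,471 → take DB $37,177. Book value $74,354.
Year 2: DB = ⌊$74,354 × 200%/6⌋ = $24,784; SL = ⌊$61,654/5⌋ = $12,330 → take DB $24,784. Book value $49,570.
Year 3: DB = ⌊$49,570 × 200%/6⌋ = $16,523; SL = ⌊$36,870/4⌋ = $9,217 → take DB $16,523. Book value $33,047.
Year 4: DB = ⌊$33,047 × 200%/6⌋ = $11,015; SL = ⌊$20,347/3⌋ = $6,782 → take DB $11,015. Book value $22,032.
Accumulated through year 4 = $111,531 − $22,032 = $89,499.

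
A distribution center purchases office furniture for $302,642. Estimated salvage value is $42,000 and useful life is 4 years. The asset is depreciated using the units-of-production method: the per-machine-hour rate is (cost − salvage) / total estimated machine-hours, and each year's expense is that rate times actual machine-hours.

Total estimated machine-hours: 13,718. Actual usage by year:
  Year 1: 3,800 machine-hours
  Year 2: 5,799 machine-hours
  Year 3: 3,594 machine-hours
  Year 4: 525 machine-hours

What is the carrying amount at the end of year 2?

Depreciable base = $302,642 − $42,000 = $260,642.
Rate = $260,642 / 13,718 machine-hours = $19 per machine-hour.
Year 1: 3,800 × $19 = $72,200. Book value $230,442.
Year 2: 5,799 × $19 = $110,181. Book value $120,261.

$120,261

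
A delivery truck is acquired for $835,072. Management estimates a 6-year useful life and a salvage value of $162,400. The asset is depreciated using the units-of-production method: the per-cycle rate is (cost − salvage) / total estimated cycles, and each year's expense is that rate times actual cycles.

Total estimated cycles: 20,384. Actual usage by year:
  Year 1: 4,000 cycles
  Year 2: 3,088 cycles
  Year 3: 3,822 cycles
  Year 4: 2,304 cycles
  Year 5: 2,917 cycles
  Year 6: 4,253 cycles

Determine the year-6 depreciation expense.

Depreciable base = $835,072 − $162,400 = $672,672.
Rate = $672,672 / 20,384 cycles = $33 per cycle.
Year 1: 4,000 × $33 = $132,000. Book value $703,072.
Year 2: 3,088 × $33 = $101,904. Book value $601,168.
Year 3: 3,822 × $33 = $126,126. Book value $475,042.
Year 4: 2,304 × $33 = $76,032. Book value $399,010.
Year 5: 2,917 × $33 = $96,261. Book value $302,749.
Year 6: 4,253 × $33 = $140,349. Book value $162,400.

$140,349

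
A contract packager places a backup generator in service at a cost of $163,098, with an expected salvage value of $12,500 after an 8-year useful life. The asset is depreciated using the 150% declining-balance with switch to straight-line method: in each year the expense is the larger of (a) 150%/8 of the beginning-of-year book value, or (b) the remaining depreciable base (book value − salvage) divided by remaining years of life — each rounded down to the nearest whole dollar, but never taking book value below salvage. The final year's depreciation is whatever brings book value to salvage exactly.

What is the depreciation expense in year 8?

Depreciable base = $163,098 − $12,500 = $150,598.
Year 1: DB = ⌊$163,098 × 150%/8⌋ = $30,580; SL = ⌊$150,598/8⌋ = $18,824 → take DB $30,580. Book value $132,518.
Year 2: DB = ⌊$132,518 × 150%/8⌋ = $24,847; SL = ⌊$120,018/7⌋ = $17,145 → take DB $24,847. Book value $107,671.
Year 3: DB = ⌊$107,671 × 150%/8⌋ = $20,188; SL = ⌊$95,171/6⌋ = $15,861 → take DB $20,188. Book value $87,483.
Year 4: DB = ⌊$87,483 × 150%/8⌋ = $16,403; SL = ⌊$74,983/5⌋ = $14,996 → take DB $16,403. Book value $71,080.
Year 5: DB = ⌊$71,080 × 150%/8⌋ = $13,327; SL = ⌊$58,580/4⌋ = $14,645 → take SL $14,645. Book value $56,435.
Year 6: DB = ⌊$56,435 × 150%/8⌋ = $10,581; SL = ⌊$43,935/3⌋ = $14,645 → take SL $14,645. Book value $41,790.
Year 7: DB = ⌊$41,790 × 150%/8⌋ = $7,835; SL = ⌊$29,290/2⌋ = $14,645 → take SL $14,645. Book value $27,145.
Year 8 (final): $27,145 − $12,500 = $14,645. Book value $12,500.

$14,645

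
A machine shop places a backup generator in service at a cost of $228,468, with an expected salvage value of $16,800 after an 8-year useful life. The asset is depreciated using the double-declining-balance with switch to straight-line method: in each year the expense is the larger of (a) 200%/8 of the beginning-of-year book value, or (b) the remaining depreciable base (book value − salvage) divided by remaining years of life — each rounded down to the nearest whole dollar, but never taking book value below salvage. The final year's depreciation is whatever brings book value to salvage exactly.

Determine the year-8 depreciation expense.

Depreciable base = $228,468 − $16,800 = $211,668.
Year 1: DB = ⌊$228,468 × 200%/8⌋ = $57,117; SL = ⌊$211,668/8⌋ = $26,458 → take DB $57,117. Book value $171,351.
Year 2: DB = ⌊$171,351 × 200%/8⌋ = $42,837; SL = ⌊$154,551/7⌋ = $22,078 → take DB $42,837. Book value $128,514.
Year 3: DB = ⌊$128,514 × 200%/8⌋ = $32,128; SL = ⌊$111,714/6⌋ = $18,619 → take DB $32,128. Book value $96,386.
Year 4: DB = ⌊$96,386 × 200%/8⌋ = $24,096; SL = ⌊$79,586/5⌋ = $15,917 → take DB $24,096. Book value $72,290.
Year 5: DB = ⌊$72,290 × 200%/8⌋ = $18,072; SL = ⌊$55,490/4⌋ = $13,872 → take DB $18,072. Book value $54,218.
Year 6: DB = ⌊$54,218 × 200%/8⌋ = $13,554; SL = ⌊$37,418/3⌋ = $12,472 → take DB $13,554. Book value $40,664.
Year 7: DB = ⌊$40,664 × 200%/8⌋ = $10,166; SL = ⌊$23,864/2⌋ = $11,932 → take SL $11,932. Book value $28,732.
Year 8 (final): $28,732 − $16,800 = $11,932. Book value $16,800.

$11,932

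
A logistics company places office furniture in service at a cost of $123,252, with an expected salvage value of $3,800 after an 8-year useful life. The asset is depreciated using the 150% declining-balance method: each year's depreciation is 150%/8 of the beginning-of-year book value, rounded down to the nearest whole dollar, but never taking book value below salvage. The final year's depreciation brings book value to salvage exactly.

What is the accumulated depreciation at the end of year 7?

Depreciable base = $123,252 − $3,800 = $119,452.
Year 1: ⌊$123,252 × 150%/8⌋ = $23,109. Book value $100,143.
Year 2: ⌊$100,143 × 150%/8⌋ = $18,776. Book value $81,367.
Year 3: ⌊$81,367 × 150%/8⌋ = $15,256. Book value $66,111.
Year 4: ⌊$66,111 × 150%/8⌋ = $12,395. Book value $53,716.
Year 5: ⌊$53,716 × 150%/8⌋ = $10,071. Book value $43,645.
Year 6: ⌊$43,645 × 150%/8⌋ = $8,183. Book value $35,462.
Year 7: ⌊$35,462 × 150%/8⌋ = $6,649. Book value $28,813.
Accumulated through year 7 = $123,252 − $28,813 = $94,439.

$94,439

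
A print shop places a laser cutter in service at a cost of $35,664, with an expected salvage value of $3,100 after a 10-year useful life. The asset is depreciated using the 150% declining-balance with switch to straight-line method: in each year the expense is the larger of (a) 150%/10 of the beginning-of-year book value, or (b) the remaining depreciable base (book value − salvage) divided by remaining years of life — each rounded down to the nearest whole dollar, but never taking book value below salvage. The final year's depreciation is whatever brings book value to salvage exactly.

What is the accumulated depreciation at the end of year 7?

$24,928

Depreciable base = $35,664 − $3,100 = $32,564.
Year 1: DB = ⌊$35,664 × 150%/10⌋ = $5,349; SL = ⌊$32,564/10⌋ = $3,256 → take DB $5,349. Book value $30,315.
Year 2: DB = ⌊$30,315 × 150%/10⌋ = $4,547; SL = ⌊$27,215/9⌋ = $3,023 → take DB $4,547. Book value $25,768.
Year 3: DB = ⌊$25,768 × 150%/10⌋ = $3,865; SL = ⌊$22,668/8⌋ = $2,833 → take DB $3,865. Book value $21,903.
Year 4: DB = ⌊$21,903 × 150%/10⌋ = $3,285; SL = ⌊$18,803/7⌋ = $2,686 → take DB $3,285. Book value $18,618.
Year 5: DB = ⌊$18,618 × 150%/10⌋ = $2,792; SL = ⌊$15,518/6⌋ = $2,586 → take DB $2,792. Book value $15,826.
Year 6: DB = ⌊$15,826 × 150%/10⌋ = $2,373; SL = ⌊$12,726/5⌋ = $2,545 → take SL $2,545. Book value $13,281.
Year 7: DB = ⌊$13,281 × 150%/10⌋ = $1,992; SL = ⌊$10,181/4⌋ = $2,545 → take SL $2,545. Book value $10,736.
Accumulated through year 7 = $35,664 − $10,736 = $24,928.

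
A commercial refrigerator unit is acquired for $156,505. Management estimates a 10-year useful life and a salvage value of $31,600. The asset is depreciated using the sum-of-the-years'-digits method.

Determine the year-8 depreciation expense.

Depreciable base = $156,505 − $31,600 = $124,905.
Sum of the years' digits = 10+9+8+7+6+5+4+3+2+1 = 55.
Year 1: $124,905 × 10/55 = $22,710. Book value $133,795.
Year 2: $124,905 × 9/55 = $20,439. Book value $113,356.
Year 3: $124,905 × 8/55 = $18,168. Book value $95,188.
Year 4: $124,905 × 7/55 = $15,897. Book value $79,291.
Year 5: $124,905 × 6/55 = $13,626. Book value $65,665.
Year 6: $124,905 × 5/55 = $11,355. Book value $54,310.
Year 7: $124,905 × 4/55 = $9,084. Book value $45,226.
Year 8: $124,905 × 3/55 = $6,813. Book value $38,413.

$6,813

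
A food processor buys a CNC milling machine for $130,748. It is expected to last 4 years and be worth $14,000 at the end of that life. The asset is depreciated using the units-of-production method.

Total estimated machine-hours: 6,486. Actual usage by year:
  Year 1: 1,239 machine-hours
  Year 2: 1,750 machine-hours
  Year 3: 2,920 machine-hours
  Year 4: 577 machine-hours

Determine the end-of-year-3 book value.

Depreciable base = $130,748 − $14,000 = $116,748.
Rate = $116,748 / 6,486 machine-hours = $18 per machine-hour.
Year 1: 1,239 × $18 = $22,302. Book value $108,446.
Year 2: 1,750 × $18 = $31,500. Book value $76,946.
Year 3: 2,920 × $18 = $52,560. Book value $24,386.

$24,386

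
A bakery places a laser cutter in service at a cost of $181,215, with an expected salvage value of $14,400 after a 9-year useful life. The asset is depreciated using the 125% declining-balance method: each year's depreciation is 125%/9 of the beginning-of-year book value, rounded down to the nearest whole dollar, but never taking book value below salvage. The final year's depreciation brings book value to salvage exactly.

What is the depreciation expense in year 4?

$16,070

Depreciable base = $181,215 − $14,400 = $166,815.
Year 1: ⌊$181,215 × 125%/9⌋ = $25,168. Book value $156,047.
Year 2: ⌊$156,047 × 125%/9⌋ = $21,673. Book value $134,374.
Year 3: ⌊$134,374 × 125%/9⌋ = $18,663. Book value $115,711.
Year 4: ⌊$115,711 × 125%/9⌋ = $16,070. Book value $99,641.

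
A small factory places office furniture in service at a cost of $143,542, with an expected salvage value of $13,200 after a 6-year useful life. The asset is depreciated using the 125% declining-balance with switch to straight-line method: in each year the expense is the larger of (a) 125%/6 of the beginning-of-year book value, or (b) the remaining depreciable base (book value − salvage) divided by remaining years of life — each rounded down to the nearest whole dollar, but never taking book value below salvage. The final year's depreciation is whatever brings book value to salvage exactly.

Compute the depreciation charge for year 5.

$19,191

Depreciable base = $143,542 − $13,200 = $130,342.
Year 1: DB = ⌊$143,542 × 125%/6⌋ = $29,904; SL = ⌊$130,342/6⌋ = $21,723 → take DB $29,904. Book value $113,638.
Year 2: DB = ⌊$113,638 × 125%/6⌋ = $23,674; SL = ⌊$100,438/5⌋ = $20,087 → take DB $23,674. Book value $89,964.
Year 3: DB = ⌊$89,964 × 125%/6⌋ = $18,742; SL = ⌊$76,764/4⌋ = $19,191 → take SL $19,191. Book value $70,773.
Year 4: DB = ⌊$70,773 × 125%/6⌋ = $14,744; SL = ⌊$57,573/3⌋ = $19,191 → take SL $19,191. Book value $51,582.
Year 5: DB = ⌊$51,582 × 125%/6⌋ = $10,746; SL = ⌊$38,382/2⌋ = $19,191 → take SL $19,191. Book value $32,391.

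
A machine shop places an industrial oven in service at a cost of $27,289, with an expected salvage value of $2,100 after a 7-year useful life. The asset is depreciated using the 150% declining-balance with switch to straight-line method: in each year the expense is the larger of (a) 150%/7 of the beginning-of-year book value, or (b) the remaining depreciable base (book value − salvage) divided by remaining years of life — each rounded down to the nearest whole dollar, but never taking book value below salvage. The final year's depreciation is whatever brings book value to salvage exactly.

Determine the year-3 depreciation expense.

Depreciable base = $27,289 − $2,100 = $25,189.
Year 1: DB = ⌊$27,289 × 150%/7⌋ = $5,847; SL = ⌊$25,189/7⌋ = $3,598 → take DB $5,847. Book value $21,442.
Year 2: DB = ⌊$21,442 × 150%/7⌋ = $4,594; SL = ⌊$19,342/6⌋ = $3,223 → take DB $4,594. Book value $16,848.
Year 3: DB = ⌊$16,848 × 150%/7⌋ = $3,610; SL = ⌊$14,748/5⌋ = $2,949 → take DB $3,610. Book value $13,238.

$3,610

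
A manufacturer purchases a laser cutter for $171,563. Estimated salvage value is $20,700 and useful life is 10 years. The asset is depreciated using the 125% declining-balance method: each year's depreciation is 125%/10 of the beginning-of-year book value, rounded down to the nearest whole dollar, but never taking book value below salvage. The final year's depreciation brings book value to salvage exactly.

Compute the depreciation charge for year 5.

Depreciable base = $171,563 − $20,700 = $150,863.
Year 1: ⌊$171,563 × 125%/10⌋ = $21,445. Book value $150,118.
Year 2: ⌊$150,118 × 125%/10⌋ = $18,764. Book value $131,354.
Year 3: ⌊$131,354 × 125%/10⌋ = $16,419. Book value $114,935.
Year 4: ⌊$114,935 × 125%/10⌋ = $14,366. Book value $100,569.
Year 5: ⌊$100,569 × 125%/10⌋ = $12,571. Book value $87,998.

$12,571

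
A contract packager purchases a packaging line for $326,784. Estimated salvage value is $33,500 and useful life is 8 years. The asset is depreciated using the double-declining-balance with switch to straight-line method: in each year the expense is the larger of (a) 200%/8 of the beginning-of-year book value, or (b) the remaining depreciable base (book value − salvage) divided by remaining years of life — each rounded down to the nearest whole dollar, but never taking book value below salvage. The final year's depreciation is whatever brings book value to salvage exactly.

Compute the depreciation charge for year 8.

Depreciable base = $326,784 − $33,500 = $293,284.
Year 1: DB = ⌊$326,784 × 200%/8⌋ = $81,696; SL = ⌊$293,284/8⌋ = $36,660 → take DB $81,696. Book value $245,088.
Year 2: DB = ⌊$245,088 × 200%/8⌋ = $61,272; SL = ⌊$211,588/7⌋ = $30,226 → take DB $61,272. Book value $183,816.
Year 3: DB = ⌊$183,816 × 200%/8⌋ = $45,954; SL = ⌊$150,316/6⌋ = $25,052 → take DB $45,954. Book value $137,862.
Year 4: DB = ⌊$137,862 × 200%/8⌋ = $34,465; SL = ⌊$104,362/5⌋ = $20,872 → take DB $34,465. Book value $103,397.
Year 5: DB = ⌊$103,397 × 200%/8⌋ = $25,849; SL = ⌊$69,897/4⌋ = $17,474 → take DB $25,849. Book value $77,548.
Year 6: DB = ⌊$77,548 × 200%/8⌋ = $19,387; SL = ⌊$44,048/3⌋ = $14,682 → take DB $19,387. Book value $58,161.
Year 7: DB = ⌊$58,161 × 200%/8⌋ = $14,540; SL = ⌊$24,661/2⌋ = $12,330 → take DB $14,540. Book value $43,621.
Year 8 (final): $43,621 − $33,500 = $10,121. Book value $33,500.

$10,121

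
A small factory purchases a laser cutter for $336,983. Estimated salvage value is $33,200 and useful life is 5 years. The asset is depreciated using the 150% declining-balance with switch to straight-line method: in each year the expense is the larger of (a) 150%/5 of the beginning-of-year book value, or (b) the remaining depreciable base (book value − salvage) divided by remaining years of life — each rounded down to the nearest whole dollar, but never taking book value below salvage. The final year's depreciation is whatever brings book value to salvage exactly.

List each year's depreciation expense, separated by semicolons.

$101,094; $70,766; $49,536; $41,193; $41,194

Depreciable base = $336,983 − $33,200 = $303,783.
Year 1: DB = ⌊$336,983 × 150%/5⌋ = $101,094; SL = ⌊$303,783/5⌋ = $60,756 → take DB $101,094. Book value $235,889.
Year 2: DB = ⌊$235,889 × 150%/5⌋ = $70,766; SL = ⌊$202,689/4⌋ = $50,672 → take DB $70,766. Book value $165,123.
Year 3: DB = ⌊$165,123 × 150%/5⌋ = $49,536; SL = ⌊$131,923/3⌋ = $43,974 → take DB $49,536. Book value $115,587.
Year 4: DB = ⌊$115,587 × 150%/5⌋ = $34,676; SL = ⌊$82,387/2⌋ = $41,193 → take SL $41,193. Book value $74,394.
Year 5 (final): $74,394 − $33,200 = $41,194. Book value $33,200.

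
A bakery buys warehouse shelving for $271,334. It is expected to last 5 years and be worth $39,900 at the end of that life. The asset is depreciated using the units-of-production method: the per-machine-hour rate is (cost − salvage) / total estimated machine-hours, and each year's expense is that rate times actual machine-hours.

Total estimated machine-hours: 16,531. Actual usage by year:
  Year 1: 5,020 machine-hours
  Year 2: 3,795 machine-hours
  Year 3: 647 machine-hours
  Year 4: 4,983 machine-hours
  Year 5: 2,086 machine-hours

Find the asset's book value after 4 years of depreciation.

Depreciable base = $271,334 − $39,900 = $231,434.
Rate = $231,434 / 16,531 machine-hours = $14 per machine-hour.
Year 1: 5,020 × $14 = $70,280. Book value $201,054.
Year 2: 3,795 × $14 = $53,130. Book value $147,924.
Year 3: 647 × $14 = $9,058. Book value $138,866.
Year 4: 4,983 × $14 = $69,762. Book value $69,104.

$69,104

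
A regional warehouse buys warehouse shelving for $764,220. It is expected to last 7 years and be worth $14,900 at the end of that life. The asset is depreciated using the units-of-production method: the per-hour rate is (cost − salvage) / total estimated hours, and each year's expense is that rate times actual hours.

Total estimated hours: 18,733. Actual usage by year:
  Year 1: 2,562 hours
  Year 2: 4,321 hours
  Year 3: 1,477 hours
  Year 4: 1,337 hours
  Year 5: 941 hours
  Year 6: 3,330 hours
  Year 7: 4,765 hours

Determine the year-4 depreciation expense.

$53,480

Depreciable base = $764,220 − $14,900 = $749,320.
Rate = $749,320 / 18,733 hours = $40 per hour.
Year 1: 2,562 × $40 = $102,480. Book value $661,740.
Year 2: 4,321 × $40 = $172,840. Book value $488,900.
Year 3: 1,477 × $40 = $59,080. Book value $429,820.
Year 4: 1,337 × $40 = $53,480. Book value $376,340.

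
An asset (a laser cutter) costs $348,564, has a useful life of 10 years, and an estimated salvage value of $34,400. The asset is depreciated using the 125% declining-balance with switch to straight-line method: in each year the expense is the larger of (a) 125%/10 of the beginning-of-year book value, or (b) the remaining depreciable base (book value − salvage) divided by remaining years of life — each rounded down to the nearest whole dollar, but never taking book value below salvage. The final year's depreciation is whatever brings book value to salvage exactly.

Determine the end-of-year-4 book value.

Depreciable base = $348,564 − $34,400 = $314,164.
Year 1: DB = ⌊$348,564 × 125%/10⌋ = $43,570; SL = ⌊$314,164/10⌋ = $31,416 → take DB $43,570. Book value $304,994.
Year 2: DB = ⌊$304,994 × 125%/10⌋ = $38,124; SL = ⌊$270,594/9⌋ = $30,066 → take DB $38,124. Book value $266,870.
Year 3: DB = ⌊$266,870 × 125%/10⌋ = $33,358; SL = ⌊$232,470/8⌋ = $29,058 → take DB $33,358. Book value $233,512.
Year 4: DB = ⌊$233,512 × 125%/10⌋ = $29,189; SL = ⌊$199,112/7⌋ = $28,444 → take DB $29,189. Book value $204,323.

$204,323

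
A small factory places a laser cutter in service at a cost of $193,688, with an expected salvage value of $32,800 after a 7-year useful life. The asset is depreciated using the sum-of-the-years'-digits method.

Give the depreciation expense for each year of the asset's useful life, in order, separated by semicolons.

$40,222; $34,476; $28,730; $22,984; $17,238; $11,492; $5,746

Depreciable base = $193,688 − $32,800 = $160,888.
Sum of the years' digits = 7+6+5+4+3+2+1 = 28.
Year 1: $160,888 × 7/28 = $40,222. Book value $153,466.
Year 2: $160,888 × 6/28 = $34,476. Book value $118,990.
Year 3: $160,888 × 5/28 = $28,730. Book value $90,260.
Year 4: $160,888 × 4/28 = $22,984. Book value $67,276.
Year 5: $160,888 × 3/28 = $17,238. Book value $50,038.
Year 6: $160,888 × 2/28 = $11,492. Book value $38,546.
Year 7: $160,888 × 1/28 = $5,746. Book value $32,800.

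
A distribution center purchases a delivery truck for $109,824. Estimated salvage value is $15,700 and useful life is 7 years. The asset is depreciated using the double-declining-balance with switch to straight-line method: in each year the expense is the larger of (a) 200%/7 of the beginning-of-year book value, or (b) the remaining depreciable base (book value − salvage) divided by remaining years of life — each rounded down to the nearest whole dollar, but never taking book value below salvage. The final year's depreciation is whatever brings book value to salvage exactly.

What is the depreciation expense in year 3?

Depreciable base = $109,824 − $15,700 = $94,124.
Year 1: DB = ⌊$109,824 × 200%/7⌋ = $31,378; SL = ⌊$94,124/7⌋ = $13,446 → take DB $31,378. Book value $78,446.
Year 2: DB = ⌊$78,446 × 200%/7⌋ = $22,413; SL = ⌊$62,746/6⌋ = $10,457 → take DB $22,413. Book value $56,033.
Year 3: DB = ⌊$56,033 × 200%/7⌋ = $16,009; SL = ⌊$40,333/5⌋ = $8,066 → take DB $16,009. Book value $40,024.

$16,009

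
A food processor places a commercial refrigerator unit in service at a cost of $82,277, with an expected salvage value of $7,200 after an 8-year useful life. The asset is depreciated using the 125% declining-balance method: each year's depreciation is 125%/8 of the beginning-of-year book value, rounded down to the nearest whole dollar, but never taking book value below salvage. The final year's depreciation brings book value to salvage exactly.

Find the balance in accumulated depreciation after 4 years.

$40,576

Depreciable base = $82,277 − $7,200 = $75,077.
Year 1: ⌊$82,277 × 125%/8⌋ = $12,855. Book value $69,422.
Year 2: ⌊$69,422 × 125%/8⌋ = $10,847. Book value $58,575.
Year 3: ⌊$58,575 × 125%/8⌋ = $9,152. Book value $49,423.
Year 4: ⌊$49,423 × 125%/8⌋ = $7,722. Book value $41,701.
Accumulated through year 4 = $82,277 − $41,701 = $40,576.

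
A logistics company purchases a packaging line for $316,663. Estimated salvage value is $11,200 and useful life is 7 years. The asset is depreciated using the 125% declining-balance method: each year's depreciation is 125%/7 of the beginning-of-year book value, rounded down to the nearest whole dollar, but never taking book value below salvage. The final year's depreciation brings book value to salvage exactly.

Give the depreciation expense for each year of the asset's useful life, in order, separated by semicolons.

$56,546; $46,449; $38,155; $31,341; $25,745; $21,147; $86,080

Depreciable base = $316,663 − $11,200 = $305,463.
Year 1: ⌊$316,663 × 125%/7⌋ = $56,546. Book value $260,117.
Year 2: ⌊$260,117 × 125%/7⌋ = $46,449. Book value $213,668.
Year 3: ⌊$213,668 × 125%/7⌋ = $38,155. Book value $175,513.
Year 4: ⌊$175,513 × 125%/7⌋ = $31,341. Book value $144,172.
Year 5: ⌊$144,172 × 125%/7⌋ = $25,745. Book value $118,427.
Year 6: ⌊$118,427 × 125%/7⌋ = $21,147. Book value $97,280.
Year 7 (final): $97,280 − $11,200 = $86,080. Book value $11,200.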